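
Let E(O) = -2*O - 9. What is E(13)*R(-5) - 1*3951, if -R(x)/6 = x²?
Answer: 1299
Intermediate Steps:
R(x) = -6*x²
E(O) = -9 - 2*O
E(13)*R(-5) - 1*3951 = (-9 - 2*13)*(-6*(-5)²) - 1*3951 = (-9 - 26)*(-6*25) - 3951 = -35*(-150) - 3951 = 5250 - 3951 = 1299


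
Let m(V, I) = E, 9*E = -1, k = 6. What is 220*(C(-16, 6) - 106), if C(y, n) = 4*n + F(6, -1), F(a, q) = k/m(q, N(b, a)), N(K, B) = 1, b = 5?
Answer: -29920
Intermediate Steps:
E = -⅑ (E = (⅑)*(-1) = -⅑ ≈ -0.11111)
m(V, I) = -⅑
F(a, q) = -54 (F(a, q) = 6/(-⅑) = 6*(-9) = -54)
C(y, n) = -54 + 4*n (C(y, n) = 4*n - 54 = -54 + 4*n)
220*(C(-16, 6) - 106) = 220*((-54 + 4*6) - 106) = 220*((-54 + 24) - 106) = 220*(-30 - 106) = 220*(-136) = -29920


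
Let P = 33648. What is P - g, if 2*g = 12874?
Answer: 27211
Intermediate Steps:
g = 6437 (g = (½)*12874 = 6437)
P - g = 33648 - 1*6437 = 33648 - 6437 = 27211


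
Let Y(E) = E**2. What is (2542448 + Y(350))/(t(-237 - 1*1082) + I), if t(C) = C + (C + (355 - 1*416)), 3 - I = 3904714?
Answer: -34166/50095 ≈ -0.68202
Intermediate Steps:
I = -3904711 (I = 3 - 1*3904714 = 3 - 3904714 = -3904711)
t(C) = -61 + 2*C (t(C) = C + (C + (355 - 416)) = C + (C - 61) = C + (-61 + C) = -61 + 2*C)
(2542448 + Y(350))/(t(-237 - 1*1082) + I) = (2542448 + 350**2)/((-61 + 2*(-237 - 1*1082)) - 3904711) = (2542448 + 122500)/((-61 + 2*(-237 - 1082)) - 3904711) = 2664948/((-61 + 2*(-1319)) - 3904711) = 2664948/((-61 - 2638) - 3904711) = 2664948/(-2699 - 3904711) = 2664948/(-3907410) = 2664948*(-1/3907410) = -34166/50095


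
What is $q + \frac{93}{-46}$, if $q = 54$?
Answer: $\frac{2391}{46} \approx 51.978$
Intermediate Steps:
$q + \frac{93}{-46} = 54 + \frac{93}{-46} = 54 + 93 \left(- \frac{1}{46}\right) = 54 - \frac{93}{46} = \frac{2391}{46}$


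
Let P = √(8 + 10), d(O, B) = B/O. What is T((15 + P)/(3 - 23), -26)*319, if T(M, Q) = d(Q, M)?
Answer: 957/104 + 957*√2/520 ≈ 11.805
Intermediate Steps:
P = 3*√2 (P = √18 = 3*√2 ≈ 4.2426)
T(M, Q) = M/Q
T((15 + P)/(3 - 23), -26)*319 = (((15 + 3*√2)/(3 - 23))/(-26))*319 = (((15 + 3*√2)/(-20))*(-1/26))*319 = (((15 + 3*√2)*(-1/20))*(-1/26))*319 = ((-¾ - 3*√2/20)*(-1/26))*319 = (3/104 + 3*√2/520)*319 = 957/104 + 957*√2/520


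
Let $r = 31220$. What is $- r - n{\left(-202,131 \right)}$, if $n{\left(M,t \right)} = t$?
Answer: $-31351$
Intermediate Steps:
$- r - n{\left(-202,131 \right)} = \left(-1\right) 31220 - 131 = -31220 - 131 = -31351$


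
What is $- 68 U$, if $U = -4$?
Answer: $272$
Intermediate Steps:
$- 68 U = \left(-68\right) \left(-4\right) = 272$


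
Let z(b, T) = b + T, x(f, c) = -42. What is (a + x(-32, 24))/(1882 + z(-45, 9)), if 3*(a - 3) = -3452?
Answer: -3569/5538 ≈ -0.64446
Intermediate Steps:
a = -3443/3 (a = 3 + (⅓)*(-3452) = 3 - 3452/3 = -3443/3 ≈ -1147.7)
z(b, T) = T + b
(a + x(-32, 24))/(1882 + z(-45, 9)) = (-3443/3 - 42)/(1882 + (9 - 45)) = -3569/(3*(1882 - 36)) = -3569/3/1846 = -3569/3*1/1846 = -3569/5538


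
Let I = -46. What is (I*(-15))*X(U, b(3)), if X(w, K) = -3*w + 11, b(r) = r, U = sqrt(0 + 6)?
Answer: 7590 - 2070*sqrt(6) ≈ 2519.6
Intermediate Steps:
U = sqrt(6) ≈ 2.4495
X(w, K) = 11 - 3*w
(I*(-15))*X(U, b(3)) = (-46*(-15))*(11 - 3*sqrt(6)) = 690*(11 - 3*sqrt(6)) = 7590 - 2070*sqrt(6)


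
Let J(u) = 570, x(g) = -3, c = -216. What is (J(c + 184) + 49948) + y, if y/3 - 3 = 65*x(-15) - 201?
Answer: 49339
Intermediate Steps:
y = -1179 (y = 9 + 3*(65*(-3) - 201) = 9 + 3*(-195 - 201) = 9 + 3*(-396) = 9 - 1188 = -1179)
(J(c + 184) + 49948) + y = (570 + 49948) - 1179 = 50518 - 1179 = 49339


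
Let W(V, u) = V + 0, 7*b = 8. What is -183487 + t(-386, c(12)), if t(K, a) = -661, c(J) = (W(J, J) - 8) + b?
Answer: -184148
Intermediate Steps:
b = 8/7 (b = (⅐)*8 = 8/7 ≈ 1.1429)
W(V, u) = V
c(J) = -48/7 + J (c(J) = (J - 8) + 8/7 = (-8 + J) + 8/7 = -48/7 + J)
-183487 + t(-386, c(12)) = -183487 - 661 = -184148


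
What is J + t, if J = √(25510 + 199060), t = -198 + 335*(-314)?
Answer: -105388 + √224570 ≈ -1.0491e+5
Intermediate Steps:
t = -105388 (t = -198 - 105190 = -105388)
J = √224570 ≈ 473.89
J + t = √224570 - 105388 = -105388 + √224570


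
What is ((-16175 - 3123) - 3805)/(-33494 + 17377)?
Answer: 23103/16117 ≈ 1.4335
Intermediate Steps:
((-16175 - 3123) - 3805)/(-33494 + 17377) = (-19298 - 3805)/(-16117) = -23103*(-1/16117) = 23103/16117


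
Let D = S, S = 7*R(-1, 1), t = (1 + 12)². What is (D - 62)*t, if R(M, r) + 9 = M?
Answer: -22308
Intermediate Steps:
R(M, r) = -9 + M
t = 169 (t = 13² = 169)
S = -70 (S = 7*(-9 - 1) = 7*(-10) = -70)
D = -70
(D - 62)*t = (-70 - 62)*169 = -132*169 = -22308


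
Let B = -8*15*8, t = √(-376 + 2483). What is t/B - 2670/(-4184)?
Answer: 1335/2092 - 7*√43/960 ≈ 0.59033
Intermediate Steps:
t = 7*√43 (t = √2107 = 7*√43 ≈ 45.902)
B = -960 (B = -120*8 = -960)
t/B - 2670/(-4184) = (7*√43)/(-960) - 2670/(-4184) = (7*√43)*(-1/960) - 2670*(-1/4184) = -7*√43/960 + 1335/2092 = 1335/2092 - 7*√43/960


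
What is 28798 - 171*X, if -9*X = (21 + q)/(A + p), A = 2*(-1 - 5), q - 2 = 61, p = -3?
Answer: 143458/5 ≈ 28692.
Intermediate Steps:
q = 63 (q = 2 + 61 = 63)
A = -12 (A = 2*(-6) = -12)
X = 28/45 (X = -(21 + 63)/(9*(-12 - 3)) = -28/(3*(-15)) = -28*(-1)/(3*15) = -⅑*(-28/5) = 28/45 ≈ 0.62222)
28798 - 171*X = 28798 - 171*28/45 = 28798 - 532/5 = 143458/5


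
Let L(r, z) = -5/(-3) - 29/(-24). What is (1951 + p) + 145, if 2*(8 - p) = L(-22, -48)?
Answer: 33641/16 ≈ 2102.6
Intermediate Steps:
L(r, z) = 23/8 (L(r, z) = -5*(-⅓) - 29*(-1/24) = 5/3 + 29/24 = 23/8)
p = 105/16 (p = 8 - ½*23/8 = 8 - 23/16 = 105/16 ≈ 6.5625)
(1951 + p) + 145 = (1951 + 105/16) + 145 = 31321/16 + 145 = 33641/16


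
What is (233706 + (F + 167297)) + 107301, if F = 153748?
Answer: 662052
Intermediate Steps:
(233706 + (F + 167297)) + 107301 = (233706 + (153748 + 167297)) + 107301 = (233706 + 321045) + 107301 = 554751 + 107301 = 662052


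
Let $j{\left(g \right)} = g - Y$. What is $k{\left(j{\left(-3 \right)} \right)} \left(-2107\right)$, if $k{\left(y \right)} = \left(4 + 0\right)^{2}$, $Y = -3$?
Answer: $-33712$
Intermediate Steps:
$j{\left(g \right)} = 3 + g$ ($j{\left(g \right)} = g - -3 = g + 3 = 3 + g$)
$k{\left(y \right)} = 16$ ($k{\left(y \right)} = 4^{2} = 16$)
$k{\left(j{\left(-3 \right)} \right)} \left(-2107\right) = 16 \left(-2107\right) = -33712$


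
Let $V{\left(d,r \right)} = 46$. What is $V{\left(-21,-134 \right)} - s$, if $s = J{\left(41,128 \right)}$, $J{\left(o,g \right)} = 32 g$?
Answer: $-4050$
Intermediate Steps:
$s = 4096$ ($s = 32 \cdot 128 = 4096$)
$V{\left(-21,-134 \right)} - s = 46 - 4096 = -4050$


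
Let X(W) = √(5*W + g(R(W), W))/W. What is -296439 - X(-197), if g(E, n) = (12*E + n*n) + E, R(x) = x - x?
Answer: -296439 + 8*√591/197 ≈ -2.9644e+5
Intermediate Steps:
R(x) = 0
g(E, n) = n² + 13*E (g(E, n) = (12*E + n²) + E = (n² + 12*E) + E = n² + 13*E)
X(W) = √(W² + 5*W)/W (X(W) = √(5*W + (W² + 13*0))/W = √(5*W + (W² + 0))/W = √(5*W + W²)/W = √(W² + 5*W)/W)
-296439 - X(-197) = -296439 - √(-197*(5 - 197))/(-197) = -296439 - (-1)*√(-197*(-192))/197 = -296439 - (-1)*√37824/197 = -296439 - (-1)*8*√591/197 = -296439 - (-8)*√591/197 = -296439 + 8*√591/197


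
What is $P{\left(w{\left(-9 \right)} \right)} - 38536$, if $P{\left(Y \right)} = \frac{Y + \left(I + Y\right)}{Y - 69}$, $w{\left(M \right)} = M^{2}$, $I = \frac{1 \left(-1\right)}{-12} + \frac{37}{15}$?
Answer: $- \frac{3081783}{80} \approx -38522.0$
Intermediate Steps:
$I = \frac{51}{20}$ ($I = \left(-1\right) \left(- \frac{1}{12}\right) + 37 \cdot \frac{1}{15} = \frac{1}{12} + \frac{37}{15} = \frac{51}{20} \approx 2.55$)
$P{\left(Y \right)} = \frac{\frac{51}{20} + 2 Y}{-69 + Y}$ ($P{\left(Y \right)} = \frac{Y + \left(\frac{51}{20} + Y\right)}{Y - 69} = \frac{\frac{51}{20} + 2 Y}{-69 + Y}$)
$P{\left(w{\left(-9 \right)} \right)} - 38536 = \frac{51 + 40 \left(-9\right)^{2}}{20 \left(-69 + \left(-9\right)^{2}\right)} - 38536 = \frac{51 + 40 \cdot 81}{20 \left(-69 + 81\right)} - 38536 = \frac{51 + 3240}{20 \cdot 12} - 38536 = \frac{1}{20} \cdot \frac{1}{12} \cdot 3291 - 38536 = \frac{1097}{80} - 38536 = - \frac{3081783}{80}$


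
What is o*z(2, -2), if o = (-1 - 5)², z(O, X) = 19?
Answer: 684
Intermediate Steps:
o = 36 (o = (-6)² = 36)
o*z(2, -2) = 36*19 = 684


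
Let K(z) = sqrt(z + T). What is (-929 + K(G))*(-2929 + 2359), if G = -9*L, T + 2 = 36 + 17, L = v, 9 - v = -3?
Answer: 529530 - 570*I*sqrt(57) ≈ 5.2953e+5 - 4303.4*I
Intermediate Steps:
v = 12 (v = 9 - 1*(-3) = 9 + 3 = 12)
L = 12
T = 51 (T = -2 + (36 + 17) = -2 + 53 = 51)
G = -108 (G = -9*12 = -108)
K(z) = sqrt(51 + z) (K(z) = sqrt(z + 51) = sqrt(51 + z))
(-929 + K(G))*(-2929 + 2359) = (-929 + sqrt(51 - 108))*(-2929 + 2359) = (-929 + sqrt(-57))*(-570) = (-929 + I*sqrt(57))*(-570) = 529530 - 570*I*sqrt(57)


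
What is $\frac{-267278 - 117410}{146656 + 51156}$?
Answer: $- \frac{96172}{49453} \approx -1.9447$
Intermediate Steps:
$\frac{-267278 - 117410}{146656 + 51156} = \frac{-267278 - 117410}{197812} = \left(-384688\right) \frac{1}{197812} = - \frac{96172}{49453}$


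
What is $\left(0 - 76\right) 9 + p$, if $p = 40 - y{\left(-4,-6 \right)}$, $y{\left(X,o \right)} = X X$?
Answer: $-660$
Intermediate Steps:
$y{\left(X,o \right)} = X^{2}$
$p = 24$ ($p = 40 - \left(-4\right)^{2} = 40 - 16 = 24$)
$\left(0 - 76\right) 9 + p = \left(0 - 76\right) 9 + 24 = \left(-76\right) 9 + 24 = -684 + 24 = -660$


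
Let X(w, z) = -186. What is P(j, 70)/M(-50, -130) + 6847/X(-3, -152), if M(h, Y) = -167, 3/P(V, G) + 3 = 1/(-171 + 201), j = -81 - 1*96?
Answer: -101750221/2764518 ≈ -36.806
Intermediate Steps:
j = -177 (j = -81 - 96 = -177)
P(V, G) = -90/89 (P(V, G) = 3/(-3 + 1/(-171 + 201)) = 3/(-3 + 1/30) = 3/(-89/30) = 3*(-30/89) = -90/89)
P(j, 70)/M(-50, -130) + 6847/X(-3, -152) = -90/89/(-167) + 6847/(-186) = -90/89*(-1/167) + 6847*(-1/186) = 90/14863 - 6847/186 = -101750221/2764518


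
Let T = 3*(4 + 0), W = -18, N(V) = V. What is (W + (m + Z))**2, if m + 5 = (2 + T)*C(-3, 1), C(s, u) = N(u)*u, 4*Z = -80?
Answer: 841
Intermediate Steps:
Z = -20 (Z = (1/4)*(-80) = -20)
C(s, u) = u**2 (C(s, u) = u*u = u**2)
T = 12 (T = 3*4 = 12)
m = 9 (m = -5 + (2 + 12)*1**2 = -5 + 14*1 = -5 + 14 = 9)
(W + (m + Z))**2 = (-18 + (9 - 20))**2 = (-18 - 11)**2 = (-29)**2 = 841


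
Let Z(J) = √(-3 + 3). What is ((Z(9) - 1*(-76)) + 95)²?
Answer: 29241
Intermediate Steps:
Z(J) = 0 (Z(J) = √0 = 0)
((Z(9) - 1*(-76)) + 95)² = ((0 - 1*(-76)) + 95)² = ((0 + 76) + 95)² = (76 + 95)² = 171² = 29241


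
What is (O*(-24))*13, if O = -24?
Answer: 7488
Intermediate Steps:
(O*(-24))*13 = -24*(-24)*13 = 576*13 = 7488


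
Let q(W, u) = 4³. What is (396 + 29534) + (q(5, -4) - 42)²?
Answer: 30414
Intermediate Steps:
q(W, u) = 64
(396 + 29534) + (q(5, -4) - 42)² = (396 + 29534) + (64 - 42)² = 29930 + 22² = 29930 + 484 = 30414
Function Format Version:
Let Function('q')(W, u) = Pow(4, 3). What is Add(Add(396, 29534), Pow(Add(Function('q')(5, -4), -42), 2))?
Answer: 30414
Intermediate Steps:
Function('q')(W, u) = 64
Add(Add(396, 29534), Pow(Add(Function('q')(5, -4), -42), 2)) = Add(Add(396, 29534), Pow(Add(64, -42), 2)) = Add(29930, Pow(22, 2)) = Add(29930, 484) = 30414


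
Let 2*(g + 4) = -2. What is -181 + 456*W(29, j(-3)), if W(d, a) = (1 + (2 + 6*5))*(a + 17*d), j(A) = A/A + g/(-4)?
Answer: 7452341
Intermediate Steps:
g = -5 (g = -4 + (1/2)*(-2) = -4 - 1 = -5)
j(A) = 9/4 (j(A) = A/A - 5/(-4) = 1 - 5*(-1/4) = 1 + 5/4 = 9/4)
W(d, a) = 33*a + 561*d (W(d, a) = (1 + (2 + 30))*(a + 17*d) = (1 + 32)*(a + 17*d) = 33*(a + 17*d) = 33*a + 561*d)
-181 + 456*W(29, j(-3)) = -181 + 456*(33*(9/4) + 561*29) = -181 + 456*(297/4 + 16269) = -181 + 456*(65373/4) = -181 + 7452522 = 7452341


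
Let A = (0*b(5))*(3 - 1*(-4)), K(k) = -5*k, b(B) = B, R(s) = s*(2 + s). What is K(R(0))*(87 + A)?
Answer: 0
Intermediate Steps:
A = 0 (A = (0*5)*(3 - 1*(-4)) = 0*(3 + 4) = 0*7 = 0)
K(R(0))*(87 + A) = (-0*(2 + 0))*(87 + 0) = -0*2*87 = -5*0*87 = 0*87 = 0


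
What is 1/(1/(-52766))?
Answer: -52766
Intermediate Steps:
1/(1/(-52766)) = 1/(-1/52766) = -52766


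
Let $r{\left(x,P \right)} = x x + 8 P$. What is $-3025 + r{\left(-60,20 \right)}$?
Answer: $735$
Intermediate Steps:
$r{\left(x,P \right)} = x^{2} + 8 P$
$-3025 + r{\left(-60,20 \right)} = -3025 + \left(\left(-60\right)^{2} + 8 \cdot 20\right) = -3025 + \left(3600 + 160\right) = -3025 + 3760 = 735$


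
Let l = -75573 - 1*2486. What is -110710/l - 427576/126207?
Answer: -19403778014/9851592213 ≈ -1.9696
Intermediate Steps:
l = -78059 (l = -75573 - 2486 = -78059)
-110710/l - 427576/126207 = -110710/(-78059) - 427576/126207 = -110710*(-1/78059) - 427576*1/126207 = 110710/78059 - 427576/126207 = -19403778014/9851592213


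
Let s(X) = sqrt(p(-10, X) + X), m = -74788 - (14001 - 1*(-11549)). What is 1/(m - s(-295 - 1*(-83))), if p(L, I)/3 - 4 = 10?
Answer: I/(sqrt(170) - 100338*I) ≈ -9.9663e-6 + 1.2951e-9*I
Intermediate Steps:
p(L, I) = 42 (p(L, I) = 12 + 3*10 = 12 + 30 = 42)
m = -100338 (m = -74788 - (14001 + 11549) = -74788 - 1*25550 = -74788 - 25550 = -100338)
s(X) = sqrt(42 + X)
1/(m - s(-295 - 1*(-83))) = 1/(-100338 - sqrt(42 + (-295 - 1*(-83)))) = 1/(-100338 - sqrt(42 + (-295 + 83))) = 1/(-100338 - sqrt(42 - 212)) = 1/(-100338 - sqrt(-170)) = 1/(-100338 - I*sqrt(170))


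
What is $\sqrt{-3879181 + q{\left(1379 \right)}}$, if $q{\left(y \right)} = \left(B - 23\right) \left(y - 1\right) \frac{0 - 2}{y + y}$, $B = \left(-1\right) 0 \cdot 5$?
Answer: $\frac{i \sqrt{7376765929995}}{1379} \approx 1969.6 i$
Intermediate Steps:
$B = 0$ ($B = 0 \cdot 5 = 0$)
$q{\left(y \right)} = \frac{23 \left(-1 + y\right)}{y}$ ($q{\left(y \right)} = \left(0 - 23\right) \left(y - 1\right) \frac{0 - 2}{y + y} = - 23 \left(-1 + y\right) \left(- \frac{2}{2 y}\right) = - 23 \left(-1 + y\right) \left(- 2 \frac{1}{2 y}\right) = - 23 \left(-1 + y\right) \left(- \frac{1}{y}\right) = - 23 \left(- \frac{-1 + y}{y}\right) = \frac{23 \left(-1 + y\right)}{y}$)
$\sqrt{-3879181 + q{\left(1379 \right)}} = \sqrt{-3879181 + \left(23 - \frac{23}{1379}\right)} = \sqrt{-3879181 + \frac{31694}{1379}} = \sqrt{- \frac{5349358905}{1379}} = \frac{i \sqrt{7376765929995}}{1379}$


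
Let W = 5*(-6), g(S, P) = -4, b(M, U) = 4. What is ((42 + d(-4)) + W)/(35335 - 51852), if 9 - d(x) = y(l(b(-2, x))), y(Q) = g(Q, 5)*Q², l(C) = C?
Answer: -85/16517 ≈ -0.0051462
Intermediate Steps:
y(Q) = -4*Q²
W = -30
d(x) = 73 (d(x) = 9 - (-4)*4² = 9 - (-4)*16 = 9 - 1*(-64) = 9 + 64 = 73)
((42 + d(-4)) + W)/(35335 - 51852) = ((42 + 73) - 30)/(35335 - 51852) = (115 - 30)/(-16517) = -1/16517*85 = -85/16517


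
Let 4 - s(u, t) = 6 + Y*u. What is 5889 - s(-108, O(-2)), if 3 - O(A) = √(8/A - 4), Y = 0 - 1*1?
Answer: 5999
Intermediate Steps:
Y = -1 (Y = 0 - 1 = -1)
O(A) = 3 - √(-4 + 8/A) (O(A) = 3 - √(8/A - 4) = 3 - √(-4 + 8/A))
s(u, t) = -2 + u (s(u, t) = 4 - (6 - u) = 4 + (-6 + u) = -2 + u)
5889 - s(-108, O(-2)) = 5889 - (-2 - 108) = 5889 - 1*(-110) = 5889 + 110 = 5999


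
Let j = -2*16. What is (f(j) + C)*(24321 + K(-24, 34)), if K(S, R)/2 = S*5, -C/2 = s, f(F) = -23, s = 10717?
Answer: -516706017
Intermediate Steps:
j = -32
C = -21434 (C = -2*10717 = -21434)
K(S, R) = 10*S (K(S, R) = 2*(S*5) = 2*(5*S) = 10*S)
(f(j) + C)*(24321 + K(-24, 34)) = (-23 - 21434)*(24321 + 10*(-24)) = -21457*(24321 - 240) = -21457*24081 = -516706017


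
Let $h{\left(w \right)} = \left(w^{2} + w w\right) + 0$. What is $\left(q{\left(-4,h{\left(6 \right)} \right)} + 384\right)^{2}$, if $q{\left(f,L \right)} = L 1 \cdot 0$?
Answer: $147456$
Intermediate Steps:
$h{\left(w \right)} = 2 w^{2}$ ($h{\left(w \right)} = \left(w^{2} + w^{2}\right) + 0 = 2 w^{2} + 0 = 2 w^{2}$)
$q{\left(f,L \right)} = 0$ ($q{\left(f,L \right)} = L 0 = 0$)
$\left(q{\left(-4,h{\left(6 \right)} \right)} + 384\right)^{2} = \left(0 + 384\right)^{2} = 384^{2} = 147456$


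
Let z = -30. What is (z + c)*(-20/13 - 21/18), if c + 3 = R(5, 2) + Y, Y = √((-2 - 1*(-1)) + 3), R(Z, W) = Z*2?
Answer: 4853/78 - 211*√2/78 ≈ 58.392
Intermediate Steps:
R(Z, W) = 2*Z
Y = √2 (Y = √((-2 + 1) + 3) = √(-1 + 3) = √2 ≈ 1.4142)
c = 7 + √2 (c = -3 + (2*5 + √2) = -3 + (10 + √2) = 7 + √2 ≈ 8.4142)
(z + c)*(-20/13 - 21/18) = (-30 + (7 + √2))*(-20/13 - 21/18) = (-23 + √2)*(-20*1/13 - 21*1/18) = (-23 + √2)*(-20/13 - 7/6) = (-23 + √2)*(-211/78) = 4853/78 - 211*√2/78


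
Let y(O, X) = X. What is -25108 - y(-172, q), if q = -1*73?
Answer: -25035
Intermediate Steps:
q = -73
-25108 - y(-172, q) = -25108 - 1*(-73) = -25108 + 73 = -25035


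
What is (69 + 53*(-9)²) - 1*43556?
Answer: -39194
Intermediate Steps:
(69 + 53*(-9)²) - 1*43556 = (69 + 53*81) - 43556 = (69 + 4293) - 43556 = 4362 - 43556 = -39194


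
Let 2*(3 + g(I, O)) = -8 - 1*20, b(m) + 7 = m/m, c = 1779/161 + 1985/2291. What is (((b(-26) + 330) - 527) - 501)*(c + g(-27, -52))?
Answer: 1320135872/368851 ≈ 3579.1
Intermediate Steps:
c = 4395274/368851 (c = 1779*(1/161) + 1985*(1/2291) = 1779/161 + 1985/2291 = 4395274/368851 ≈ 11.916)
b(m) = -6 (b(m) = -7 + m/m = -7 + 1 = -6)
g(I, O) = -17 (g(I, O) = -3 + (-8 - 1*20)/2 = -3 + (-8 - 20)/2 = -3 + (½)*(-28) = -3 - 14 = -17)
(((b(-26) + 330) - 527) - 501)*(c + g(-27, -52)) = (((-6 + 330) - 527) - 501)*(4395274/368851 - 17) = ((324 - 527) - 501)*(-1875193/368851) = (-203 - 501)*(-1875193/368851) = -704*(-1875193/368851) = 1320135872/368851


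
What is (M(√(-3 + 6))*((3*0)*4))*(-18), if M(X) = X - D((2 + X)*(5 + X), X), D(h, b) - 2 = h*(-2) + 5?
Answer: 0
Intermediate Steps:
D(h, b) = 7 - 2*h (D(h, b) = 2 + (h*(-2) + 5) = 2 + (-2*h + 5) = 2 + (5 - 2*h) = 7 - 2*h)
M(X) = -7 + X + 2*(2 + X)*(5 + X) (M(X) = X - (7 - 2*(2 + X)*(5 + X)) = X + (-7 + 2*(2 + X)*(5 + X)) = -7 + X + 2*(2 + X)*(5 + X))
(M(√(-3 + 6))*((3*0)*4))*(-18) = ((13 + 2*(√(-3 + 6))² + 15*√(-3 + 6))*((3*0)*4))*(-18) = ((13 + 2*(√3)² + 15*√3)*(0*4))*(-18) = ((13 + 2*3 + 15*√3)*0)*(-18) = ((13 + 6 + 15*√3)*0)*(-18) = ((19 + 15*√3)*0)*(-18) = 0*(-18) = 0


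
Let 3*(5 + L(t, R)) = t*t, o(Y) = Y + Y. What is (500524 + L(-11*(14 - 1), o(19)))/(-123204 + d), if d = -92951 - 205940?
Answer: -1522006/1266285 ≈ -1.2019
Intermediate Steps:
d = -298891
o(Y) = 2*Y
L(t, R) = -5 + t²/3 (L(t, R) = -5 + (t*t)/3 = -5 + t²/3)
(500524 + L(-11*(14 - 1), o(19)))/(-123204 + d) = (500524 + (-5 + (-11*(14 - 1))²/3))/(-123204 - 298891) = (500524 + (-5 + (-11*13)²/3))/(-422095) = (500524 + (-5 + (⅓)*(-143)²))*(-1/422095) = (500524 + (-5 + (⅓)*20449))*(-1/422095) = (500524 + (-5 + 20449/3))*(-1/422095) = (500524 + 20434/3)*(-1/422095) = (1522006/3)*(-1/422095) = -1522006/1266285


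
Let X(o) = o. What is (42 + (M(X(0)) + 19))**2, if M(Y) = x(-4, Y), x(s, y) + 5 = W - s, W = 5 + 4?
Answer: 4761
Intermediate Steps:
W = 9
x(s, y) = 4 - s (x(s, y) = -5 + (9 - s) = 4 - s)
M(Y) = 8 (M(Y) = 4 - 1*(-4) = 4 + 4 = 8)
(42 + (M(X(0)) + 19))**2 = (42 + (8 + 19))**2 = (42 + 27)**2 = 69**2 = 4761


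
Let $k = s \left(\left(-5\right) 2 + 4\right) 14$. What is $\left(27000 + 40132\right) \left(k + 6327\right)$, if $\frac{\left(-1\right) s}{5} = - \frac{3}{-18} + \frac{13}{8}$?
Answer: $475260994$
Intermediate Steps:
$s = - \frac{215}{24}$ ($s = - 5 \left(- \frac{3}{-18} + \frac{13}{8}\right) = - 5 \left(\left(-3\right) \left(- \frac{1}{18}\right) + 13 \cdot \frac{1}{8}\right) = - 5 \left(\frac{1}{6} + \frac{13}{8}\right) = \left(-5\right) \frac{43}{24} = - \frac{215}{24} \approx -8.9583$)
$k = \frac{1505}{2}$ ($k = - \frac{215 \left(\left(-5\right) 2 + 4\right)}{24} \cdot 14 = - \frac{215 \left(-10 + 4\right)}{24} \cdot 14 = \left(- \frac{215}{24}\right) \left(-6\right) 14 = \frac{215}{4} \cdot 14 = \frac{1505}{2} \approx 752.5$)
$\left(27000 + 40132\right) \left(k + 6327\right) = \left(27000 + 40132\right) \left(\frac{1505}{2} + 6327\right) = 67132 \cdot \frac{14159}{2} = 475260994$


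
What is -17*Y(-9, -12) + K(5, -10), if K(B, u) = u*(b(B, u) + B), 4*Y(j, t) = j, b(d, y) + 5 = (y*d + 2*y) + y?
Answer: 3353/4 ≈ 838.25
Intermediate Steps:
b(d, y) = -5 + 3*y + d*y (b(d, y) = -5 + ((y*d + 2*y) + y) = -5 + ((d*y + 2*y) + y) = -5 + ((2*y + d*y) + y) = -5 + (3*y + d*y) = -5 + 3*y + d*y)
Y(j, t) = j/4
K(B, u) = u*(-5 + B + 3*u + B*u) (K(B, u) = u*((-5 + 3*u + B*u) + B) = u*(-5 + B + 3*u + B*u))
-17*Y(-9, -12) + K(5, -10) = -17*(-9)/4 - 10*(-5 + 5 + 3*(-10) + 5*(-10)) = -17*(-9/4) - 10*(-5 + 5 - 30 - 50) = 153/4 - 10*(-80) = 153/4 + 800 = 3353/4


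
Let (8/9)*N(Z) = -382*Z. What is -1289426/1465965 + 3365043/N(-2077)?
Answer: 1680935796038/581558577255 ≈ 2.8904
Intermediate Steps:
N(Z) = -1719*Z/4 (N(Z) = 9*(-382*Z)/8 = -1719*Z/4)
-1289426/1465965 + 3365043/N(-2077) = -1289426/1465965 + 3365043/((-1719/4*(-2077))) = -1289426*1/1465965 + 3365043/(3570363/4) = -1289426/1465965 + 3365043*(4/3570363) = -1289426/1465965 + 4486724/1190121 = 1680935796038/581558577255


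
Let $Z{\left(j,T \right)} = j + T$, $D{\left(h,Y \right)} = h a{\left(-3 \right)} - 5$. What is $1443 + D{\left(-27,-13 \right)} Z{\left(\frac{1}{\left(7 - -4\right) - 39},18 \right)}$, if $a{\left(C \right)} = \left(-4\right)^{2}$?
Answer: $- \frac{179407}{28} \approx -6407.4$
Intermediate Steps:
$a{\left(C \right)} = 16$
$D{\left(h,Y \right)} = -5 + 16 h$ ($D{\left(h,Y \right)} = h 16 - 5 = 16 h - 5 = -5 + 16 h$)
$Z{\left(j,T \right)} = T + j$
$1443 + D{\left(-27,-13 \right)} Z{\left(\frac{1}{\left(7 - -4\right) - 39},18 \right)} = 1443 + \left(-5 + 16 \left(-27\right)\right) \left(18 + \frac{1}{\left(7 - -4\right) - 39}\right) = 1443 + \left(-5 - 432\right) \left(18 + \frac{1}{\left(7 + 4\right) - 39}\right) = 1443 - 437 \left(18 + \frac{1}{11 - 39}\right) = 1443 - 437 \left(18 + \frac{1}{-28}\right) = 1443 - 437 \left(18 - \frac{1}{28}\right) = 1443 - \frac{219811}{28} = - \frac{179407}{28}$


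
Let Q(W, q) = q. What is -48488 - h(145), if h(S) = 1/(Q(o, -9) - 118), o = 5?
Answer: -6157975/127 ≈ -48488.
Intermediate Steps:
h(S) = -1/127 (h(S) = 1/(-9 - 118) = 1/(-127) = -1/127)
-48488 - h(145) = -48488 - 1*(-1/127) = -48488 + 1/127 = -6157975/127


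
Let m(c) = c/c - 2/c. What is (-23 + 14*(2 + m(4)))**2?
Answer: 144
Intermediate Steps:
m(c) = 1 - 2/c
(-23 + 14*(2 + m(4)))**2 = (-23 + 14*(2 + (-2 + 4)/4))**2 = (-23 + 14*(2 + (1/4)*2))**2 = (-23 + 14*(2 + 1/2))**2 = (-23 + 14*(5/2))**2 = (-23 + 35)**2 = 12**2 = 144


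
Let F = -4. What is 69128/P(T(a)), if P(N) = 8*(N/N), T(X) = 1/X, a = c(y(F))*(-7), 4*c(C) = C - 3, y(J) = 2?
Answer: 8641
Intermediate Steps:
c(C) = -¾ + C/4 (c(C) = (C - 3)/4 = (-3 + C)/4 = -¾ + C/4)
a = 7/4 (a = (-¾ + (¼)*2)*(-7) = (-¾ + ½)*(-7) = -¼*(-7) = 7/4 ≈ 1.7500)
T(X) = 1/X
P(N) = 8 (P(N) = 8*1 = 8)
69128/P(T(a)) = 69128/8 = 69128*(⅛) = 8641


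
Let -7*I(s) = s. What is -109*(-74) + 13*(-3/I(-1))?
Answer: 7793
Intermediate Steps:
I(s) = -s/7
-109*(-74) + 13*(-3/I(-1)) = -109*(-74) + 13*(-3/((-1/7*(-1)))) = 8066 + 13*(-3/1/7) = 8066 + 13*(-3*7) = 8066 + 13*(-21) = 8066 - 273 = 7793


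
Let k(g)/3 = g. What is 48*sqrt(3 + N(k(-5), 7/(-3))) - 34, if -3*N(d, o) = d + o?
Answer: -34 + 16*sqrt(79) ≈ 108.21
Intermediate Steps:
k(g) = 3*g
N(d, o) = -d/3 - o/3 (N(d, o) = -(d + o)/3 = -d/3 - o/3)
48*sqrt(3 + N(k(-5), 7/(-3))) - 34 = 48*sqrt(3 + (-(-5) - 7/(3*(-3)))) - 34 = 48*sqrt(3 + (-1/3*(-15) - 7*(-1)/(3*3))) - 34 = 48*sqrt(3 + (5 - 1/3*(-7/3))) - 34 = 48*sqrt(3 + (5 + 7/9)) - 34 = 48*sqrt(3 + 52/9) - 34 = 48*sqrt(79/9) - 34 = 48*(sqrt(79)/3) - 34 = 16*sqrt(79) - 34 = -34 + 16*sqrt(79)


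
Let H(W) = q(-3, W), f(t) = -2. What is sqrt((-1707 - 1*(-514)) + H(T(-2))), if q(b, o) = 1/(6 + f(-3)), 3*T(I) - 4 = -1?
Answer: I*sqrt(4771)/2 ≈ 34.536*I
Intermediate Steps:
T(I) = 1 (T(I) = 4/3 + (1/3)*(-1) = 4/3 - 1/3 = 1)
q(b, o) = 1/4 (q(b, o) = 1/(6 - 2) = 1/4)
H(W) = 1/4
sqrt((-1707 - 1*(-514)) + H(T(-2))) = sqrt((-1707 - 1*(-514)) + 1/4) = sqrt((-1707 + 514) + 1/4) = sqrt(-1193 + 1/4) = sqrt(-4771/4) = I*sqrt(4771)/2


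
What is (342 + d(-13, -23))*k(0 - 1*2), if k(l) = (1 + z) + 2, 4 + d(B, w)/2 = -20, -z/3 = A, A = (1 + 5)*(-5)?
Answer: 27342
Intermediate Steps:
A = -30 (A = 6*(-5) = -30)
z = 90 (z = -3*(-30) = 90)
d(B, w) = -48 (d(B, w) = -8 + 2*(-20) = -8 - 40 = -48)
k(l) = 93 (k(l) = (1 + 90) + 2 = 91 + 2 = 93)
(342 + d(-13, -23))*k(0 - 1*2) = (342 - 48)*93 = 294*93 = 27342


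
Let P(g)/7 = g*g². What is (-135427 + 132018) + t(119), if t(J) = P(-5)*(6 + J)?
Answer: -112784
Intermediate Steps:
P(g) = 7*g³ (P(g) = 7*(g*g²) = 7*g³)
t(J) = -5250 - 875*J (t(J) = (7*(-5)³)*(6 + J) = (7*(-125))*(6 + J) = -875*(6 + J) = -5250 - 875*J)
(-135427 + 132018) + t(119) = (-135427 + 132018) + (-5250 - 875*119) = -3409 + (-5250 - 104125) = -3409 - 109375 = -112784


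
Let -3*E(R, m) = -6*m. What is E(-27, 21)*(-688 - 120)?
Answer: -33936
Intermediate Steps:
E(R, m) = 2*m (E(R, m) = -(-2)*m = 2*m)
E(-27, 21)*(-688 - 120) = (2*21)*(-688 - 120) = 42*(-808) = -33936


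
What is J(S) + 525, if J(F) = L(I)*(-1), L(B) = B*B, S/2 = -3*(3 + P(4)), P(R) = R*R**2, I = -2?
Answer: 521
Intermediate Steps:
P(R) = R**3
S = -402 (S = 2*(-3*(3 + 4**3)) = 2*(-3*(3 + 64)) = 2*(-3*67) = 2*(-201) = -402)
L(B) = B**2
J(F) = -4 (J(F) = (-2)**2*(-1) = 4*(-1) = -4)
J(S) + 525 = -4 + 525 = 521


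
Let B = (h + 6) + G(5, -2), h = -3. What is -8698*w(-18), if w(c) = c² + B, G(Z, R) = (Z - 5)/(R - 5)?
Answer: -2844246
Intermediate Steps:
G(Z, R) = (-5 + Z)/(-5 + R)
B = 3 (B = (-3 + 6) + (-5 + 5)/(-5 - 2) = 3 + 0/(-7) = 3 - ⅐*0 = 3 + 0 = 3)
w(c) = 3 + c² (w(c) = c² + 3 = 3 + c²)
-8698*w(-18) = -8698*(3 + (-18)²) = -8698*(3 + 324) = -8698*327 = -2844246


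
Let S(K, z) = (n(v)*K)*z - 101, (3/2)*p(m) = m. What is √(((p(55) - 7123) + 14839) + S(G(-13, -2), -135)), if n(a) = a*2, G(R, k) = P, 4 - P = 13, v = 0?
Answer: √68865/3 ≈ 87.474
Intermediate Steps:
P = -9 (P = 4 - 1*13 = 4 - 13 = -9)
p(m) = 2*m/3
G(R, k) = -9
n(a) = 2*a
S(K, z) = -101 (S(K, z) = ((2*0)*K)*z - 101 = (0*K)*z - 101 = 0*z - 101 = 0 - 101 = -101)
√(((p(55) - 7123) + 14839) + S(G(-13, -2), -135)) = √((((⅔)*55 - 7123) + 14839) - 101) = √(((110/3 - 7123) + 14839) - 101) = √((-21259/3 + 14839) - 101) = √(23258/3 - 101) = √(22955/3) = √68865/3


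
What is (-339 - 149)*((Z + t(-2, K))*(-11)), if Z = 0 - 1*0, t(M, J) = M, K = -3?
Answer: -10736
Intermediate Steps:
Z = 0 (Z = 0 + 0 = 0)
(-339 - 149)*((Z + t(-2, K))*(-11)) = (-339 - 149)*((0 - 2)*(-11)) = -(-976)*(-11) = -488*22 = -10736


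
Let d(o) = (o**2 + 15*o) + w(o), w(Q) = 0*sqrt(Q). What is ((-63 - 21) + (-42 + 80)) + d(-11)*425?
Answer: -18746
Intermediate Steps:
w(Q) = 0
d(o) = o**2 + 15*o (d(o) = (o**2 + 15*o) + 0 = o**2 + 15*o)
((-63 - 21) + (-42 + 80)) + d(-11)*425 = ((-63 - 21) + (-42 + 80)) - 11*(15 - 11)*425 = (-84 + 38) - 11*4*425 = -46 - 44*425 = -46 - 18700 = -18746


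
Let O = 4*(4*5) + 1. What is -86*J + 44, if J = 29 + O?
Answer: -9416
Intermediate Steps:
O = 81 (O = 4*20 + 1 = 80 + 1 = 81)
J = 110 (J = 29 + 81 = 110)
-86*J + 44 = -86*110 + 44 = -9460 + 44 = -9416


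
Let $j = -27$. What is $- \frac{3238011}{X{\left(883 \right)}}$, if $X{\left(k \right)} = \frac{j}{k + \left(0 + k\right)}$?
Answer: $\frac{635369714}{3} \approx 2.1179 \cdot 10^{8}$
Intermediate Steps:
$X{\left(k \right)} = - \frac{27}{2 k}$ ($X{\left(k \right)} = \frac{1}{k + \left(0 + k\right)} \left(-27\right) = \frac{1}{k + k} \left(-27\right) = \frac{1}{2 k} \left(-27\right) = - \frac{27}{2 k}$)
$- \frac{3238011}{X{\left(883 \right)}} = - \frac{3238011}{\left(- \frac{27}{2}\right) \frac{1}{883}} = - \frac{3238011}{- \frac{27}{1766}} = \left(-3238011\right) \left(- \frac{1766}{27}\right) = \frac{635369714}{3}$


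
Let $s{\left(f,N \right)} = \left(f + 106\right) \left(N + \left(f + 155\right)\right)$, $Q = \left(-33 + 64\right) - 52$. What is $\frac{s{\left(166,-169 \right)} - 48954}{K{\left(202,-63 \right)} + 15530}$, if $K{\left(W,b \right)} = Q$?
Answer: $- \frac{7610}{15509} \approx -0.49068$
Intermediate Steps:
$Q = -21$ ($Q = 31 - 52 = -21$)
$K{\left(W,b \right)} = -21$
$s{\left(f,N \right)} = \left(106 + f\right) \left(155 + N + f\right)$ ($s{\left(f,N \right)} = \left(106 + f\right) \left(N + \left(155 + f\right)\right) = \left(106 + f\right) \left(155 + N + f\right)$)
$\frac{s{\left(166,-169 \right)} - 48954}{K{\left(202,-63 \right)} + 15530} = \frac{\left(16430 + 166^{2} + 106 \left(-169\right) + 261 \cdot 166 - 28054\right) - 48954}{-21 + 15530} = \frac{\left(16430 + 27556 - 17914 + 43326 - 28054\right) - 48954}{15509} = \left(41344 - 48954\right) \frac{1}{15509} = \left(-7610\right) \frac{1}{15509} = - \frac{7610}{15509}$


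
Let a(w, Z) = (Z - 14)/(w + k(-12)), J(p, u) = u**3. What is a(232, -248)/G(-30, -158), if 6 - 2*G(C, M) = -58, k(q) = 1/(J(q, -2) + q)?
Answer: -655/18556 ≈ -0.035299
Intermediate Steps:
k(q) = 1/(-8 + q) (k(q) = 1/((-2)**3 + q) = 1/(-8 + q))
G(C, M) = 32 (G(C, M) = 3 - 1/2*(-58) = 3 + 29 = 32)
a(w, Z) = (-14 + Z)/(-1/20 + w) (a(w, Z) = (Z - 14)/(w + 1/(-8 - 12)) = (-14 + Z)/(w + 1/(-20)) = (-14 + Z)/(w - 1/20) = (-14 + Z)/(-1/20 + w))
a(232, -248)/G(-30, -158) = (20*(-14 - 248)/(-1 + 20*232))/32 = (20*(-262)/(-1 + 4640))*(1/32) = (20*(-262)/4639)*(1/32) = (20*(1/4639)*(-262))*(1/32) = -5240/4639*1/32 = -655/18556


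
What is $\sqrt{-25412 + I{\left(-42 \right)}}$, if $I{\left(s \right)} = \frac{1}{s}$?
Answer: $\frac{i \sqrt{44826810}}{42} \approx 159.41 i$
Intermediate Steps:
$\sqrt{-25412 + I{\left(-42 \right)}} = \sqrt{-25412 + \frac{1}{-42}} = \sqrt{-25412 - \frac{1}{42}} = \sqrt{- \frac{1067305}{42}} = \frac{i \sqrt{44826810}}{42}$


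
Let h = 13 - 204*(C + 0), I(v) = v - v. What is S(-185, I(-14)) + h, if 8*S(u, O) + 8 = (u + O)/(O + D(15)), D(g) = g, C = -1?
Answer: 5147/24 ≈ 214.46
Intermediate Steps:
I(v) = 0
S(u, O) = -1 + (O + u)/(8*(15 + O)) (S(u, O) = -1 + ((u + O)/(O + 15))/8 = -1 + ((O + u)/(15 + O))/8 = -1 + (O + u)/(8*(15 + O)))
h = 217 (h = 13 - 204*(-1 + 0) = 13 - 204*(-1) = 13 - 68*(-3) = 13 + 204 = 217)
S(-185, I(-14)) + h = (-120 - 185 - 7*0)/(8*(15 + 0)) + 217 = (⅛)*(-120 - 185 + 0)/15 + 217 = (⅛)*(1/15)*(-305) + 217 = -61/24 + 217 = 5147/24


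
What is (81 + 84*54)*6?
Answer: 27702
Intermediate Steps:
(81 + 84*54)*6 = (81 + 4536)*6 = 4617*6 = 27702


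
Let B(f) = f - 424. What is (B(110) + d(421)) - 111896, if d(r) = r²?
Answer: 65031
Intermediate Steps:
B(f) = -424 + f
(B(110) + d(421)) - 111896 = ((-424 + 110) + 421²) - 111896 = (-314 + 177241) - 111896 = 176927 - 111896 = 65031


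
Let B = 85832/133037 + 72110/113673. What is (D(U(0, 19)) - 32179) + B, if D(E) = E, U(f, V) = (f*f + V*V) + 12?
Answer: -480973720062200/15122714901 ≈ -31805.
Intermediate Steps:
U(f, V) = 12 + V² + f² (U(f, V) = (f² + V²) + 12 = (V² + f²) + 12 = 12 + V² + f²)
B = 19350079006/15122714901 (B = 85832*(1/133037) + 72110*(1/113673) = 85832/133037 + 72110/113673 = 19350079006/15122714901 ≈ 1.2795)
(D(U(0, 19)) - 32179) + B = ((12 + 19² + 0²) - 32179) + 19350079006/15122714901 = ((12 + 361 + 0) - 32179) + 19350079006/15122714901 = (373 - 32179) + 19350079006/15122714901 = -31806 + 19350079006/15122714901 = -480973720062200/15122714901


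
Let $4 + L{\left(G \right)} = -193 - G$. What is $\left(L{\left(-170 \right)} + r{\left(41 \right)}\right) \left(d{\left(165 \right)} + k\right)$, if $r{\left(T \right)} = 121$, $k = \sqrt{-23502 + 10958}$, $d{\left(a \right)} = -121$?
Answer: $-11374 + 10528 i \approx -11374.0 + 10528.0 i$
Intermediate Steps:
$L{\left(G \right)} = -197 - G$ ($L{\left(G \right)} = -4 - \left(193 + G\right) = -197 - G$)
$k = 112 i$ ($k = \sqrt{-12544} = 112 i \approx 112.0 i$)
$\left(L{\left(-170 \right)} + r{\left(41 \right)}\right) \left(d{\left(165 \right)} + k\right) = \left(\left(-197 - -170\right) + 121\right) \left(-121 + 112 i\right) = \left(\left(-197 + 170\right) + 121\right) \left(-121 + 112 i\right) = \left(-27 + 121\right) \left(-121 + 112 i\right) = 94 \left(-121 + 112 i\right) = -11374 + 10528 i$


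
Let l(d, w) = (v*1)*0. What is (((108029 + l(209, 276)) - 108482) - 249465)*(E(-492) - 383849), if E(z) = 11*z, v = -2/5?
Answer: 97283330598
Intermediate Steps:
v = -⅖ (v = -2*⅕ = -⅖ ≈ -0.40000)
l(d, w) = 0 (l(d, w) = -⅖*1*0 = -⅖*0 = 0)
(((108029 + l(209, 276)) - 108482) - 249465)*(E(-492) - 383849) = (((108029 + 0) - 108482) - 249465)*(11*(-492) - 383849) = ((108029 - 108482) - 249465)*(-5412 - 383849) = (-453 - 249465)*(-389261) = -249918*(-389261) = 97283330598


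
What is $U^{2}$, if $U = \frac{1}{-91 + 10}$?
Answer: $\frac{1}{6561} \approx 0.00015242$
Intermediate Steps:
$U = - \frac{1}{81}$ ($U = \frac{1}{-81} = - \frac{1}{81} \approx -0.012346$)
$U^{2} = \left(- \frac{1}{81}\right)^{2} = \frac{1}{6561}$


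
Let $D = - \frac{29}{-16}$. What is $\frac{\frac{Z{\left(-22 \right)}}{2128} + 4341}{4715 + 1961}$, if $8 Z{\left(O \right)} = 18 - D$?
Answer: $\frac{168917029}{259776512} \approx 0.65024$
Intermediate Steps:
$D = \frac{29}{16}$ ($D = \left(-29\right) \left(- \frac{1}{16}\right) = \frac{29}{16} \approx 1.8125$)
$Z{\left(O \right)} = \frac{259}{128}$ ($Z{\left(O \right)} = \frac{18 - \frac{29}{16}}{8} = \frac{1}{8} \cdot \frac{259}{16} = \frac{259}{128}$)
$\frac{\frac{Z{\left(-22 \right)}}{2128} + 4341}{4715 + 1961} = \frac{\frac{259}{128 \cdot 2128} + 4341}{4715 + 1961} = \frac{\frac{259}{128} \cdot \frac{1}{2128} + 4341}{6676} = \left(\frac{37}{38912} + 4341\right) \frac{1}{6676} = \frac{168917029}{38912} \cdot \frac{1}{6676} = \frac{168917029}{259776512}$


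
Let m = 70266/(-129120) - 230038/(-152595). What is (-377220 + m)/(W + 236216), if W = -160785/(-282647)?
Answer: -70024585718714096879/43849768344952408560 ≈ -1.5969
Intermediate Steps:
W = 160785/282647 (W = -160785*(-1/282647) = 160785/282647 ≈ 0.56885)
m = 632675543/656768880 (m = 70266*(-1/129120) - 230038*(-1/152595) = -11711/21520 + 230038/152595 = 632675543/656768880 ≈ 0.96332)
(-377220 + m)/(W + 236216) = (-377220 + 632675543/656768880)/(160785/282647 + 236216) = -247745724238057/(656768880*66765904537/282647) = -247745724238057/656768880*282647/66765904537 = -70024585718714096879/43849768344952408560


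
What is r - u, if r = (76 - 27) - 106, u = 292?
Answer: -349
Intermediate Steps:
r = -57 (r = 49 - 106 = -57)
r - u = -57 - 1*292 = -57 - 292 = -349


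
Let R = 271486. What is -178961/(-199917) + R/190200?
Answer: 14718841477/6337368900 ≈ 2.3225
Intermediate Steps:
-178961/(-199917) + R/190200 = -178961/(-199917) + 271486/190200 = -178961*(-1/199917) + 271486*(1/190200) = 178961/199917 + 135743/95100 = 14718841477/6337368900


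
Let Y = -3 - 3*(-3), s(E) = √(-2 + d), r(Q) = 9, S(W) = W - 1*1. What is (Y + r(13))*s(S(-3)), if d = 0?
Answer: 15*I*√2 ≈ 21.213*I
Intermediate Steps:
S(W) = -1 + W (S(W) = W - 1 = -1 + W)
s(E) = I*√2 (s(E) = √(-2 + 0) = √(-2) = I*√2)
Y = 6 (Y = -3 + 9 = 6)
(Y + r(13))*s(S(-3)) = (6 + 9)*(I*√2) = 15*(I*√2) = 15*I*√2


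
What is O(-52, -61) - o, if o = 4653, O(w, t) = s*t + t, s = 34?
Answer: -6788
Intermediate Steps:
O(w, t) = 35*t (O(w, t) = 34*t + t = 35*t)
O(-52, -61) - o = 35*(-61) - 1*4653 = -2135 - 4653 = -6788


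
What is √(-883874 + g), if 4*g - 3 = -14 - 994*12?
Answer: I*√3547435/2 ≈ 941.73*I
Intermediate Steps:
g = -11939/4 (g = ¾ + (-14 - 994*12)/4 = ¾ + (-14 - 11928)/4 = ¾ + (¼)*(-11942) = ¾ - 5971/2 = -11939/4 ≈ -2984.8)
√(-883874 + g) = √(-883874 - 11939/4) = √(-3547435/4) = I*√3547435/2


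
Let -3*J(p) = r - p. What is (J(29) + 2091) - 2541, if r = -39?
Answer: -1282/3 ≈ -427.33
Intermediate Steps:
J(p) = 13 + p/3 (J(p) = -(-39 - p)/3 = 13 + p/3)
(J(29) + 2091) - 2541 = ((13 + (1/3)*29) + 2091) - 2541 = ((13 + 29/3) + 2091) - 2541 = (68/3 + 2091) - 2541 = 6341/3 - 2541 = -1282/3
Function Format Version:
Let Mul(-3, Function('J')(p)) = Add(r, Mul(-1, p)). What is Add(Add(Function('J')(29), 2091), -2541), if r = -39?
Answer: Rational(-1282, 3) ≈ -427.33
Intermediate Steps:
Function('J')(p) = Add(13, Mul(Rational(1, 3), p)) (Function('J')(p) = Mul(Rational(-1, 3), Add(-39, Mul(-1, p))) = Add(13, Mul(Rational(1, 3), p)))
Add(Add(Function('J')(29), 2091), -2541) = Add(Add(Add(13, Mul(Rational(1, 3), 29)), 2091), -2541) = Add(Add(Add(13, Rational(29, 3)), 2091), -2541) = Add(Add(Rational(68, 3), 2091), -2541) = Add(Rational(6341, 3), -2541) = Rational(-1282, 3)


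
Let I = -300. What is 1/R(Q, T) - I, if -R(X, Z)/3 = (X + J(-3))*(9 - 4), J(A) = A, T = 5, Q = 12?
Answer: 40499/135 ≈ 299.99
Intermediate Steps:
R(X, Z) = 45 - 15*X (R(X, Z) = -3*(X - 3)*(9 - 4) = -3*(-3 + X)*5 = -3*(-15 + 5*X) = 45 - 15*X)
1/R(Q, T) - I = 1/(45 - 15*12) - 1*(-300) = 1/(45 - 180) + 300 = 1/(-135) + 300 = -1/135 + 300 = 40499/135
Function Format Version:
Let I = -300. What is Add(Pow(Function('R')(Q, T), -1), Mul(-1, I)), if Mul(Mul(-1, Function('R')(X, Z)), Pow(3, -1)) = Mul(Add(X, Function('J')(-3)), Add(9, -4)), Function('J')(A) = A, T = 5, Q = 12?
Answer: Rational(40499, 135) ≈ 299.99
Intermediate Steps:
Function('R')(X, Z) = Add(45, Mul(-15, X)) (Function('R')(X, Z) = Mul(-3, Mul(Add(X, -3), Add(9, -4))) = Mul(-3, Mul(Add(-3, X), 5)) = Mul(-3, Add(-15, Mul(5, X))) = Add(45, Mul(-15, X)))
Add(Pow(Function('R')(Q, T), -1), Mul(-1, I)) = Add(Pow(Add(45, Mul(-15, 12)), -1), Mul(-1, -300)) = Add(Pow(Add(45, -180), -1), 300) = Add(Pow(-135, -1), 300) = Add(Rational(-1, 135), 300) = Rational(40499, 135)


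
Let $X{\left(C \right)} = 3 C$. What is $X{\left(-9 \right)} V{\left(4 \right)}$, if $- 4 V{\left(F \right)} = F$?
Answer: $27$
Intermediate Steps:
$V{\left(F \right)} = - \frac{F}{4}$
$X{\left(-9 \right)} V{\left(4 \right)} = 3 \left(-9\right) \left(\left(- \frac{1}{4}\right) 4\right) = \left(-27\right) \left(-1\right) = 27$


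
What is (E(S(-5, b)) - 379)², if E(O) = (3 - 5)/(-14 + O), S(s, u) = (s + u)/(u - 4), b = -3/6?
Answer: 1898083489/13225 ≈ 1.4352e+5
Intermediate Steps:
b = -½ (b = -3*⅙ = -½ ≈ -0.50000)
S(s, u) = (s + u)/(-4 + u)
E(O) = -2/(-14 + O)
(E(S(-5, b)) - 379)² = (-2/(-14 + (-5 - ½)/(-4 - ½)) - 379)² = (-2/(-14 - 11/2/(-9/2)) - 379)² = (-2/(-14 - 2/9*(-11/2)) - 379)² = (-2/(-14 + 11/9) - 379)² = (-2/(-115/9) - 379)² = (-2*(-9/115) - 379)² = (18/115 - 379)² = (-43567/115)² = 1898083489/13225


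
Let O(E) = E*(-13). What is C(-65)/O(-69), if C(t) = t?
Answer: -5/69 ≈ -0.072464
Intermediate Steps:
O(E) = -13*E
C(-65)/O(-69) = -65/((-13*(-69))) = -65/897 = -65*1/897 = -5/69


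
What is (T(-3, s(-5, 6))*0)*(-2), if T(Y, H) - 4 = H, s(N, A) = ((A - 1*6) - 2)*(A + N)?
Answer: 0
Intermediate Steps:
s(N, A) = (-8 + A)*(A + N) (s(N, A) = ((A - 6) - 2)*(A + N) = ((-6 + A) - 2)*(A + N) = (-8 + A)*(A + N))
T(Y, H) = 4 + H
(T(-3, s(-5, 6))*0)*(-2) = ((4 + (6**2 - 8*6 - 8*(-5) + 6*(-5)))*0)*(-2) = ((4 + (36 - 48 + 40 - 30))*0)*(-2) = ((4 - 2)*0)*(-2) = (2*0)*(-2) = 0*(-2) = 0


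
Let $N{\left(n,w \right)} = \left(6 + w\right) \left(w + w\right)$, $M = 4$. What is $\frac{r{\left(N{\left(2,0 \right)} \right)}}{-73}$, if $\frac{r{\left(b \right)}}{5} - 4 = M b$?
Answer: $- \frac{20}{73} \approx -0.27397$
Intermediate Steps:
$N{\left(n,w \right)} = 2 w \left(6 + w\right)$ ($N{\left(n,w \right)} = \left(6 + w\right) 2 w = 2 w \left(6 + w\right)$)
$r{\left(b \right)} = 20 + 20 b$ ($r{\left(b \right)} = 20 + 5 \cdot 4 b = 20 + 20 b$)
$\frac{r{\left(N{\left(2,0 \right)} \right)}}{-73} = \frac{20 + 20 \cdot 2 \cdot 0 \left(6 + 0\right)}{-73} = \left(20 + 20 \cdot 2 \cdot 0 \cdot 6\right) \left(- \frac{1}{73}\right) = \left(20 + 20 \cdot 0\right) \left(- \frac{1}{73}\right) = \left(20 + 0\right) \left(- \frac{1}{73}\right) = 20 \left(- \frac{1}{73}\right) = - \frac{20}{73}$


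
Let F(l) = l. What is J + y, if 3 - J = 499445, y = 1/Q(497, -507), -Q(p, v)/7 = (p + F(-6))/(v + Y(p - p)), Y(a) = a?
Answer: -1716581647/3437 ≈ -4.9944e+5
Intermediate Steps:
Q(p, v) = -7*(-6 + p)/v (Q(p, v) = -7*(p - 6)/(v + (p - p)) = -7*(-6 + p)/(v + 0) = -7*(-6 + p)/v)
y = 507/3437 (y = 1/(7*(6 - 1*497)/(-507)) = 1/(7*(-1/507)*(6 - 497)) = 1/(7*(-1/507)*(-491)) = 1/(3437/507) = 507/3437 ≈ 0.14751)
J = -499442 (J = 3 - 1*499445 = 3 - 499445 = -499442)
J + y = -499442 + 507/3437 = -1716581647/3437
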